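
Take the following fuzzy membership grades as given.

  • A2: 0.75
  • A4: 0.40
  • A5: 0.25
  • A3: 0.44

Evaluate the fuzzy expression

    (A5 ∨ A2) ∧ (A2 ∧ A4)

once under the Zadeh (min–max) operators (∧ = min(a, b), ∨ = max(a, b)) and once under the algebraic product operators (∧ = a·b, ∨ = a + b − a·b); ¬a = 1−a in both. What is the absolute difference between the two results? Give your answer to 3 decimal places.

Under Zadeh (min–max):
  A5 ∨ A2 = max(a, b) on (0.25, 0.75) = 0.75
  A2 ∧ A4 = min(a, b) on (0.75, 0.40) = 0.40
  (A5 ∨ A2) ∧ (A2 ∧ A4) = min(a, b) on (0.75, 0.40) = 0.40
  → value = 0.4000
Under algebraic product:
  A5 ∨ A2 = a + b − a·b on (0.2500, 0.7500) = 0.8125
  A2 ∧ A4 = a·b on (0.7500, 0.4000) = 0.3000
  (A5 ∨ A2) ∧ (A2 ∧ A4) = a·b on (0.8125, 0.3000) = 0.2438
  → value = 0.2438
|0.4000 − 0.2438| = 0.156

0.156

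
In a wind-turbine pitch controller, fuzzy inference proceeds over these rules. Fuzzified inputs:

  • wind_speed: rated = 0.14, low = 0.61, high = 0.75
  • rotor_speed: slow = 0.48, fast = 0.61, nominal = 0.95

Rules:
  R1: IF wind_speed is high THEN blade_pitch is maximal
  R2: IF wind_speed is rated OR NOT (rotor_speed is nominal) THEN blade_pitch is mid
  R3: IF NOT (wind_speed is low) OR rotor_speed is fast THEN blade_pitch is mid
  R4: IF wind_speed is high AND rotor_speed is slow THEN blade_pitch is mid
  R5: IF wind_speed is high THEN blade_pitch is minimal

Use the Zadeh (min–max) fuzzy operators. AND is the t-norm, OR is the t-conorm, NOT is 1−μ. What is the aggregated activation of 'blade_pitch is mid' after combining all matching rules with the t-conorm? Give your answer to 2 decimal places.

0.61

R1: high=0.75 → w = 0.75
R2: rated=0.14, ¬nominal=1−0.95=0.05; OR[max(a, b)] → w = 0.14
R3: ¬low=1−0.61=0.39, fast=0.61; OR[max(a, b)] → w = 0.61
R4: high=0.75, slow=0.48; AND[min(a, b)] → w = 0.48
R5: high=0.75 → w = 0.75
Rules with consequent 'mid': {R2, R3, R4} → strengths 0.14, 0.61, 0.48
Aggregate via t-conorm [max(a, b)]: 0.61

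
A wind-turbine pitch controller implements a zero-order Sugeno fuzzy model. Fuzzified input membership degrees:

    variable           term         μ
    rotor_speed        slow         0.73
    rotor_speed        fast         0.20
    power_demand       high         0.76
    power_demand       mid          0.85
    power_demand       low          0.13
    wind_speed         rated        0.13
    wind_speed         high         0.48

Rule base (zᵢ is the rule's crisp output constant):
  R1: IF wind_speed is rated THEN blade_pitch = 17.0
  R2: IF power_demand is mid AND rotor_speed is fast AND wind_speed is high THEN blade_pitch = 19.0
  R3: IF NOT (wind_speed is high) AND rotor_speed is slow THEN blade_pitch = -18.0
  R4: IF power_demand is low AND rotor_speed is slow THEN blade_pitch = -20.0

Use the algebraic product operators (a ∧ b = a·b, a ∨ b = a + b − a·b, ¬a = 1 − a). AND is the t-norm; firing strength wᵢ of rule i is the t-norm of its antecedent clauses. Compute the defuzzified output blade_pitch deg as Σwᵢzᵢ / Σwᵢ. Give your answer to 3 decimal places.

-7.244

R1 (z=17.0): rated=0.13 → w = 0.1300
R2 (z=19.0): mid=0.85, fast=0.20, high=0.48; AND[a·b] → w = 0.0816
R3 (z=-18.0): ¬high=1−0.48=0.52, slow=0.73; AND[a·b] → w = 0.3796
R4 (z=-20.0): low=0.13, slow=0.73; AND[a·b] → w = 0.0949
Weighted average = (0.1300·17.0 + 0.0816·19.0 + 0.3796·-18.0 + 0.0949·-20.0) / (0.1300 + 0.0816 + 0.3796 + 0.0949)
  = -4.9704 / 0.6861 = -7.244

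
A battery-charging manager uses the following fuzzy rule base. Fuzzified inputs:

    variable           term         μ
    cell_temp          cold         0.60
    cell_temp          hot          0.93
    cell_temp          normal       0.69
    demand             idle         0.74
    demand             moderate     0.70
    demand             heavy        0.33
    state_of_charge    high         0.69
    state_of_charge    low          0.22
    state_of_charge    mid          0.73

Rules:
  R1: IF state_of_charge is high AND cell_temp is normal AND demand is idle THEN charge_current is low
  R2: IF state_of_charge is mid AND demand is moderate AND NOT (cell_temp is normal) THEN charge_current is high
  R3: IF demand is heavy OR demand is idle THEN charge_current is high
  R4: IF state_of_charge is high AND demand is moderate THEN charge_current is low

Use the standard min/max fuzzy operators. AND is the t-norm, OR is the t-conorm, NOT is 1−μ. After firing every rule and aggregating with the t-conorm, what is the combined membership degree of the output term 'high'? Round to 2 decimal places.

0.74

R1: high=0.69, normal=0.69, idle=0.74; AND[min(a, b)] → w = 0.69
R2: mid=0.73, moderate=0.70, ¬normal=1−0.69=0.31; AND[min(a, b)] → w = 0.31
R3: heavy=0.33, idle=0.74; OR[max(a, b)] → w = 0.74
R4: high=0.69, moderate=0.70; AND[min(a, b)] → w = 0.69
Rules with consequent 'high': {R2, R3} → strengths 0.31, 0.74
Aggregate via t-conorm [max(a, b)]: 0.74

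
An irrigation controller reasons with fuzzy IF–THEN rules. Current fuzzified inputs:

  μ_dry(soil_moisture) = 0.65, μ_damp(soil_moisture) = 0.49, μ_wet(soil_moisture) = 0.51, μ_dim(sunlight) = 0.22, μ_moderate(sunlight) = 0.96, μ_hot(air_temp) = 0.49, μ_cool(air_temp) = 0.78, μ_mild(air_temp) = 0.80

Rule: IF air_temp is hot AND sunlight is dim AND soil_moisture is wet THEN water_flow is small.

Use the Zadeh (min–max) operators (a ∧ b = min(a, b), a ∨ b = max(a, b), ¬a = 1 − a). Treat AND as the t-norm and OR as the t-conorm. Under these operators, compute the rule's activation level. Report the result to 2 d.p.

0.22

firing strength: hot=0.49, dim=0.22, wet=0.51; AND[min(a, b)] → w = 0.22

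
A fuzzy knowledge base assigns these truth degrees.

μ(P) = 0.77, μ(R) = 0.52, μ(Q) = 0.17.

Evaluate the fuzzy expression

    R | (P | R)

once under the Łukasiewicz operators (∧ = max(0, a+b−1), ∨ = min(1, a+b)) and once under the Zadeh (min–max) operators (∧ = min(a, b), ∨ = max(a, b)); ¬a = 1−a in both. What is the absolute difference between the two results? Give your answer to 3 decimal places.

0.230

Under Łukasiewicz:
  P | R = min(1, a+b) on (0.77, 0.52) = 1.00
  R | (P | R) = min(1, a+b) on (0.52, 1.00) = 1.00
  → value = 1.0000
Under Zadeh (min–max):
  P | R = max(a, b) on (0.77, 0.52) = 0.77
  R | (P | R) = max(a, b) on (0.52, 0.77) = 0.77
  → value = 0.7700
|1.0000 − 0.7700| = 0.230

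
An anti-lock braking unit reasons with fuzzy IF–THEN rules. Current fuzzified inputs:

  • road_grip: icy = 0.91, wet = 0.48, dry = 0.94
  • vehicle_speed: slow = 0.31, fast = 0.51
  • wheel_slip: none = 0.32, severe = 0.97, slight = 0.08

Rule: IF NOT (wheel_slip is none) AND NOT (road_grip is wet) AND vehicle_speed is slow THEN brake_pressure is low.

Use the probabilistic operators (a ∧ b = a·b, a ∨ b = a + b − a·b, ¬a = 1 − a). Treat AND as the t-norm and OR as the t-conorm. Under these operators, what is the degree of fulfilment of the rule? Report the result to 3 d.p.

0.110

firing strength: ¬none=1−0.32=0.68, ¬wet=1−0.48=0.52, slow=0.31; AND[a·b] → w = 0.1096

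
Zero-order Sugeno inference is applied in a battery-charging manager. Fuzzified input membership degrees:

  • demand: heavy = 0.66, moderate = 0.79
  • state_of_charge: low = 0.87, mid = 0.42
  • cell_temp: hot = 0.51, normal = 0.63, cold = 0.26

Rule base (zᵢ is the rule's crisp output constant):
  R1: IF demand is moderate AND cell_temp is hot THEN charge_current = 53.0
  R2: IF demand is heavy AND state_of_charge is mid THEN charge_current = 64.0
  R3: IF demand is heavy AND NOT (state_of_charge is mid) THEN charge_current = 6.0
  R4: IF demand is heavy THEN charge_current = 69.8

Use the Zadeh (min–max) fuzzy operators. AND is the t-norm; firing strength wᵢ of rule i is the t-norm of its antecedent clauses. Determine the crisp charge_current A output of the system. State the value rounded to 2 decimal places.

47.68

R1 (z=53.0): moderate=0.79, hot=0.51; AND[min(a, b)] → w = 0.51
R2 (z=64.0): heavy=0.66, mid=0.42; AND[min(a, b)] → w = 0.42
R3 (z=6.0): heavy=0.66, ¬mid=1−0.42=0.58; AND[min(a, b)] → w = 0.58
R4 (z=69.8): heavy=0.66 → w = 0.66
Weighted average = (0.51·53.0 + 0.42·64.0 + 0.58·6.0 + 0.66·69.8) / (0.51 + 0.42 + 0.58 + 0.66)
  = 103.4580 / 2.1700 = 47.68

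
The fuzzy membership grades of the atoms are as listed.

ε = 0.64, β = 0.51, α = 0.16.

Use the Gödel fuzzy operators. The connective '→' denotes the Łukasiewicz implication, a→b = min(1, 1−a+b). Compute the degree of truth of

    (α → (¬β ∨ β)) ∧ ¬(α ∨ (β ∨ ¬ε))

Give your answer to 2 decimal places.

0.49

¬β = 1 − 0.51 = 0.49
¬β ∨ β = max(a, b) on (0.49, 0.51) = 0.51
α → (¬β ∨ β)  [Łukasiewicz: min(1, 1−a+b)] with a=0.16, b=0.51 → 1.00
¬ε = 1 − 0.64 = 0.36
β ∨ ¬ε = max(a, b) on (0.51, 0.36) = 0.51
α ∨ (β ∨ ¬ε) = max(a, b) on (0.16, 0.51) = 0.51
¬(α ∨ (β ∨ ¬ε)) = 1 − 0.51 = 0.49
(α → (¬β ∨ β)) ∧ ¬(α ∨ (β ∨ ¬ε)) = min(a, b) on (1.00, 0.49) = 0.49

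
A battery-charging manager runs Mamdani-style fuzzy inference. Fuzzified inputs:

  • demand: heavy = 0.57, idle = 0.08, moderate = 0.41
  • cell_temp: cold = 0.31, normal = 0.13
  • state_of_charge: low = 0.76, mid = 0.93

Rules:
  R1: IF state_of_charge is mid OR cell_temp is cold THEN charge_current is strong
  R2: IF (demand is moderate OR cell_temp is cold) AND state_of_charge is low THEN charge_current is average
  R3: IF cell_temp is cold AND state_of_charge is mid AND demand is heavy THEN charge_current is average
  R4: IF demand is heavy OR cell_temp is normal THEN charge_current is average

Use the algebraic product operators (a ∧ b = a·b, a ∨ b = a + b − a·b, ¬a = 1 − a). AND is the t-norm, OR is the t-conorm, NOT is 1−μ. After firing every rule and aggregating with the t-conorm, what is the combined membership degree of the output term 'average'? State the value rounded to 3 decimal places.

R1: mid=0.93, cold=0.31; OR[a + b − a·b] → w = 0.9517
R2: (moderate=0.41 OR cold=0.31) = 0.5929; AND[a·b] with low=0.76 → w = 0.4506
R3: cold=0.31, mid=0.93, heavy=0.57; AND[a·b] → w = 0.1643
R4: heavy=0.57, normal=0.13; OR[a + b − a·b] → w = 0.6259
Rules with consequent 'average': {R2, R3, R4} → strengths 0.4506, 0.1643, 0.6259
Aggregate via t-conorm [a + b − a·b]: 0.8282

0.828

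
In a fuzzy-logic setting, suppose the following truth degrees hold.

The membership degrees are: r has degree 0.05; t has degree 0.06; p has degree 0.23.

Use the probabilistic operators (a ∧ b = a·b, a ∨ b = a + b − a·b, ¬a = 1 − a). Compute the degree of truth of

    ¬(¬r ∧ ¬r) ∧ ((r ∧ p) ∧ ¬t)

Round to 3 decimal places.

0.001

¬r = 1 − 0.0500 = 0.9500
¬r = 1 − 0.0500 = 0.9500
¬r ∧ ¬r = a·b on (0.9500, 0.9500) = 0.9025
¬(¬r ∧ ¬r) = 1 − 0.9025 = 0.0975
r ∧ p = a·b on (0.0500, 0.2300) = 0.0115
¬t = 1 − 0.0600 = 0.9400
(r ∧ p) ∧ ¬t = a·b on (0.0115, 0.9400) = 0.0108
¬(¬r ∧ ¬r) ∧ ((r ∧ p) ∧ ¬t) = a·b on (0.0975, 0.0108) = 0.0011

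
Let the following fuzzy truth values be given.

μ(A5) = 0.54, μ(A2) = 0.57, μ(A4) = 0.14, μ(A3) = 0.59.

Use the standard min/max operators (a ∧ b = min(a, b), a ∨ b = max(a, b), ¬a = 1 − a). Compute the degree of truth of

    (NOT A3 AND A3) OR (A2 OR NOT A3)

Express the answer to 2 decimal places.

0.57

NOT A3 = 1 − 0.59 = 0.41
NOT A3 AND A3 = min(a, b) on (0.41, 0.59) = 0.41
NOT A3 = 1 − 0.59 = 0.41
A2 OR NOT A3 = max(a, b) on (0.57, 0.41) = 0.57
(NOT A3 AND A3) OR (A2 OR NOT A3) = max(a, b) on (0.41, 0.57) = 0.57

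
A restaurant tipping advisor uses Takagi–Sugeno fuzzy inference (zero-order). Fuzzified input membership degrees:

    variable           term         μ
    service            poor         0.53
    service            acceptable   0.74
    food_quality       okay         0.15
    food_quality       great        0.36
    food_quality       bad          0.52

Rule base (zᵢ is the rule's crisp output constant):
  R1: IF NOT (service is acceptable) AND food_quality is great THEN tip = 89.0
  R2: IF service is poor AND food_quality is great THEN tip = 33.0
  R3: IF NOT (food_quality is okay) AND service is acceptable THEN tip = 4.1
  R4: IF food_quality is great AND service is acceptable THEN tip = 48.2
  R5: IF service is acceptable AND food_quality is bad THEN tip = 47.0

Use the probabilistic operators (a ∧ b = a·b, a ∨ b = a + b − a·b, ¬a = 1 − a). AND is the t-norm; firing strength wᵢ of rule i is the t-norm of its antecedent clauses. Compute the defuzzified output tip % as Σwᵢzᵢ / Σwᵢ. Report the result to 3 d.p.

R1 (z=89.0): ¬acceptable=1−0.74=0.26, great=0.36; AND[a·b] → w = 0.0936
R2 (z=33.0): poor=0.53, great=0.36; AND[a·b] → w = 0.1908
R3 (z=4.1): ¬okay=1−0.15=0.85, acceptable=0.74; AND[a·b] → w = 0.6290
R4 (z=48.2): great=0.36, acceptable=0.74; AND[a·b] → w = 0.2664
R5 (z=47.0): acceptable=0.74, bad=0.52; AND[a·b] → w = 0.3848
Weighted average = (0.0936·89.0 + 0.1908·33.0 + 0.6290·4.1 + 0.2664·48.2 + 0.3848·47.0) / (0.0936 + 0.1908 + 0.6290 + 0.2664 + 0.3848)
  = 48.1318 / 1.5646 = 30.763

30.763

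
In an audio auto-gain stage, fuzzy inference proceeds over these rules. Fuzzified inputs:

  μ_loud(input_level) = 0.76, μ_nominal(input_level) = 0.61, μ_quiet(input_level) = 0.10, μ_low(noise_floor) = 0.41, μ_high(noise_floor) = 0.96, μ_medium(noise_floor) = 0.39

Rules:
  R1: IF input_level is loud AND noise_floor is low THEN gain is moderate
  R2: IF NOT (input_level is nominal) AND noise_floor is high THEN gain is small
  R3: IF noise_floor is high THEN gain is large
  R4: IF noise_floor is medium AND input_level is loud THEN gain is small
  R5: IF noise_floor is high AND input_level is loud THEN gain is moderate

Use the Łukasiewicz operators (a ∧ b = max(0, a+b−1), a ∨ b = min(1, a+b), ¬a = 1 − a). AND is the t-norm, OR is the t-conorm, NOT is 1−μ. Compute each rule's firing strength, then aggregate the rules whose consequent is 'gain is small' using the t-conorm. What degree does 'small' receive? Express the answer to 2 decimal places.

0.50

R1: loud=0.76, low=0.41; AND[max(0, a+b−1)] → w = 0.17
R2: ¬nominal=1−0.61=0.39, high=0.96; AND[max(0, a+b−1)] → w = 0.35
R3: high=0.96 → w = 0.96
R4: medium=0.39, loud=0.76; AND[max(0, a+b−1)] → w = 0.15
R5: high=0.96, loud=0.76; AND[max(0, a+b−1)] → w = 0.72
Rules with consequent 'small': {R2, R4} → strengths 0.35, 0.15
Aggregate via t-conorm [min(1, a+b)]: 0.50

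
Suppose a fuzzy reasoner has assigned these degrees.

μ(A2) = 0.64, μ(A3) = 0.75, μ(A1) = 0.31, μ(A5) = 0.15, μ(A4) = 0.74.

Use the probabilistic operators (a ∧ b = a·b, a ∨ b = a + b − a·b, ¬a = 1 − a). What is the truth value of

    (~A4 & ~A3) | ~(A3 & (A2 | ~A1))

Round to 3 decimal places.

~A4 = 1 − 0.7400 = 0.2600
~A3 = 1 − 0.7500 = 0.2500
~A4 & ~A3 = a·b on (0.2600, 0.2500) = 0.0650
~A1 = 1 − 0.3100 = 0.6900
A2 | ~A1 = a + b − a·b on (0.6400, 0.6900) = 0.8884
A3 & (A2 | ~A1) = a·b on (0.7500, 0.8884) = 0.6663
~(A3 & (A2 | ~A1)) = 1 − 0.6663 = 0.3337
(~A4 & ~A3) | ~(A3 & (A2 | ~A1)) = a + b − a·b on (0.0650, 0.3337) = 0.3770

0.377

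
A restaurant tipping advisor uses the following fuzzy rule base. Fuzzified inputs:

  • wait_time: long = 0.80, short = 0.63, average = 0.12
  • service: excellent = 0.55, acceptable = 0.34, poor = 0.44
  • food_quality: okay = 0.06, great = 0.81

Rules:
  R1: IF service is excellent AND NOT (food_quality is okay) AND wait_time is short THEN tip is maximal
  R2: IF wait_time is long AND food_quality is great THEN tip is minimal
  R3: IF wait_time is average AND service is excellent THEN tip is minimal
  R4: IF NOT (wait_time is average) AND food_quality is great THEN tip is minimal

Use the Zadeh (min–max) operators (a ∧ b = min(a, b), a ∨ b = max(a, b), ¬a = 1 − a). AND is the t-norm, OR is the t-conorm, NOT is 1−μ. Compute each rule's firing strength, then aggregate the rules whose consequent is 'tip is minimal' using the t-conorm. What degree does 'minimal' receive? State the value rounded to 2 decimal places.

R1: excellent=0.55, ¬okay=1−0.06=0.94, short=0.63; AND[min(a, b)] → w = 0.55
R2: long=0.80, great=0.81; AND[min(a, b)] → w = 0.80
R3: average=0.12, excellent=0.55; AND[min(a, b)] → w = 0.12
R4: ¬average=1−0.12=0.88, great=0.81; AND[min(a, b)] → w = 0.81
Rules with consequent 'minimal': {R2, R3, R4} → strengths 0.80, 0.12, 0.81
Aggregate via t-conorm [max(a, b)]: 0.81

0.81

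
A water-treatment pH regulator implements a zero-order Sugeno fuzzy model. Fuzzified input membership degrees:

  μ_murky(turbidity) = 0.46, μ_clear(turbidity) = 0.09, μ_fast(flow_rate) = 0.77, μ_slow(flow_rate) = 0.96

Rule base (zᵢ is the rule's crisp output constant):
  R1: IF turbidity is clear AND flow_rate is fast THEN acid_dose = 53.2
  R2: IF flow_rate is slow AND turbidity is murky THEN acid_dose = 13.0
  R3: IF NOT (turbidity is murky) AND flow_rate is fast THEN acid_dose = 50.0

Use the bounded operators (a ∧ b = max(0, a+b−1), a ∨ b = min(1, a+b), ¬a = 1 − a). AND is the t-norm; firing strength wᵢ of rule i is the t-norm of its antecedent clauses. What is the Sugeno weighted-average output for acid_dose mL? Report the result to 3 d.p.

28.712

R1 (z=53.2): clear=0.09, fast=0.77; AND[max(0, a+b−1)] → w = 0.00
R2 (z=13.0): slow=0.96, murky=0.46; AND[max(0, a+b−1)] → w = 0.42
R3 (z=50.0): ¬murky=1−0.46=0.54, fast=0.77; AND[max(0, a+b−1)] → w = 0.31
Weighted average = (0.00·53.2 + 0.42·13.0 + 0.31·50.0) / (0.00 + 0.42 + 0.31)
  = 20.9600 / 0.7300 = 28.712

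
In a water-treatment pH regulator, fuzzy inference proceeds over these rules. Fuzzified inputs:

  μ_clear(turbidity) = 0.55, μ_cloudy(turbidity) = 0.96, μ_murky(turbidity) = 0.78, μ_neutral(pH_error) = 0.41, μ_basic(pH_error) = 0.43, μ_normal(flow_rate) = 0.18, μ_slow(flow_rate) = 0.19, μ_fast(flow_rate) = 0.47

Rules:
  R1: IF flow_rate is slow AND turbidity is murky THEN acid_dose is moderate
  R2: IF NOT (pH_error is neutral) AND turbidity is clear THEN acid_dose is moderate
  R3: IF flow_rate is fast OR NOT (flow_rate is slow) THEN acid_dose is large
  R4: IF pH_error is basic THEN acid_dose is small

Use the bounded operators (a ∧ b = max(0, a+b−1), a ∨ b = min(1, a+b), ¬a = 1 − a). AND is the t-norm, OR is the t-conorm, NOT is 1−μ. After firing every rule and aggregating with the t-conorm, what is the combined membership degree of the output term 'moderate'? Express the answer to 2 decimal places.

0.14

R1: slow=0.19, murky=0.78; AND[max(0, a+b−1)] → w = 0.00
R2: ¬neutral=1−0.41=0.59, clear=0.55; AND[max(0, a+b−1)] → w = 0.14
R3: fast=0.47, ¬slow=1−0.19=0.81; OR[min(1, a+b)] → w = 1.00
R4: basic=0.43 → w = 0.43
Rules with consequent 'moderate': {R1, R2} → strengths 0.00, 0.14
Aggregate via t-conorm [min(1, a+b)]: 0.14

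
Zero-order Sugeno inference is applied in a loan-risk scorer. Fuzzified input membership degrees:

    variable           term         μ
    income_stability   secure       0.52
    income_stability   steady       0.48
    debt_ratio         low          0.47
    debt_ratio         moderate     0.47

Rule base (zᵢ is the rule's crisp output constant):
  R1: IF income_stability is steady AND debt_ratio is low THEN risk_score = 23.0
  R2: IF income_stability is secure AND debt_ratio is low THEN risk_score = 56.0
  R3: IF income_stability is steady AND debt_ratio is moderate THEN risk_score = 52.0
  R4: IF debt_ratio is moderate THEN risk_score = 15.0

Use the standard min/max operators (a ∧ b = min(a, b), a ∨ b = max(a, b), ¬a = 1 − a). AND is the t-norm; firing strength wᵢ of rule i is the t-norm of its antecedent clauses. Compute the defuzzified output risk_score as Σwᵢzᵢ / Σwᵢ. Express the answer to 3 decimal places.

R1 (z=23.0): steady=0.48, low=0.47; AND[min(a, b)] → w = 0.47
R2 (z=56.0): secure=0.52, low=0.47; AND[min(a, b)] → w = 0.47
R3 (z=52.0): steady=0.48, moderate=0.47; AND[min(a, b)] → w = 0.47
R4 (z=15.0): moderate=0.47 → w = 0.47
Weighted average = (0.47·23.0 + 0.47·56.0 + 0.47·52.0 + 0.47·15.0) / (0.47 + 0.47 + 0.47 + 0.47)
  = 68.6200 / 1.8800 = 36.500

36.500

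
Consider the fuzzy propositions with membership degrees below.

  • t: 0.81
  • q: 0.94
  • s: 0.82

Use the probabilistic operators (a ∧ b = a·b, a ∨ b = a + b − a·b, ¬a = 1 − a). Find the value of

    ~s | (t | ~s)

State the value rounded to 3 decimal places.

0.872

~s = 1 − 0.8200 = 0.1800
~s = 1 − 0.8200 = 0.1800
t | ~s = a + b − a·b on (0.8100, 0.1800) = 0.8442
~s | (t | ~s) = a + b − a·b on (0.1800, 0.8442) = 0.8722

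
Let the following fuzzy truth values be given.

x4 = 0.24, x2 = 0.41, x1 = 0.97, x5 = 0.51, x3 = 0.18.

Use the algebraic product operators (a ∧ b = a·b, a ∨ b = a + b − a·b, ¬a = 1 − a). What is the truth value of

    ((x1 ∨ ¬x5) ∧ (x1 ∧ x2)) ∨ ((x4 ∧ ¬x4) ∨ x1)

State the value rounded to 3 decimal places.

0.985

¬x5 = 1 − 0.5100 = 0.4900
x1 ∨ ¬x5 = a + b − a·b on (0.9700, 0.4900) = 0.9847
x1 ∧ x2 = a·b on (0.9700, 0.4100) = 0.3977
(x1 ∨ ¬x5) ∧ (x1 ∧ x2) = a·b on (0.9847, 0.3977) = 0.3916
¬x4 = 1 − 0.2400 = 0.7600
x4 ∧ ¬x4 = a·b on (0.2400, 0.7600) = 0.1824
(x4 ∧ ¬x4) ∨ x1 = a + b − a·b on (0.1824, 0.9700) = 0.9755
((x1 ∨ ¬x5) ∧ (x1 ∧ x2)) ∨ ((x4 ∧ ¬x4) ∨ x1) = a + b − a·b on (0.3916, 0.9755) = 0.9851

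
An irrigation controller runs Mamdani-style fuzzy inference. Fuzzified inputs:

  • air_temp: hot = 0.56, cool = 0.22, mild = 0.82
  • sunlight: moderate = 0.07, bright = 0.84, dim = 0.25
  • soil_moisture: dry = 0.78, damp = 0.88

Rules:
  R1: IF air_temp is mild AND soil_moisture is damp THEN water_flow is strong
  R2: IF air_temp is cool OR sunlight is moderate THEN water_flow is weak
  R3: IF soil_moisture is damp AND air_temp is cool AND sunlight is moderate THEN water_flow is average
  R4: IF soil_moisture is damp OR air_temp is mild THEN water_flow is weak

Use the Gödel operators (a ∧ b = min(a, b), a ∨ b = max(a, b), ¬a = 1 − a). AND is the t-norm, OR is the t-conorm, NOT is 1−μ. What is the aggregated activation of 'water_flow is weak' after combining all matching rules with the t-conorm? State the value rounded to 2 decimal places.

R1: mild=0.82, damp=0.88; AND[min(a, b)] → w = 0.82
R2: cool=0.22, moderate=0.07; OR[max(a, b)] → w = 0.22
R3: damp=0.88, cool=0.22, moderate=0.07; AND[min(a, b)] → w = 0.07
R4: damp=0.88, mild=0.82; OR[max(a, b)] → w = 0.88
Rules with consequent 'weak': {R2, R4} → strengths 0.22, 0.88
Aggregate via t-conorm [max(a, b)]: 0.88

0.88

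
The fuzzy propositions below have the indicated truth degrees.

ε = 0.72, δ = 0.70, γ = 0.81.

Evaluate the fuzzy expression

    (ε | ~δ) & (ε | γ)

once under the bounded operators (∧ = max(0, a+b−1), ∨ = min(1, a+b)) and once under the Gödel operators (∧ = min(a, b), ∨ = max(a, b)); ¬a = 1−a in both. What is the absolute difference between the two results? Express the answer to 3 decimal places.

0.280

Under bounded:
  ~δ = 1 − 0.70 = 0.30
  ε | ~δ = min(1, a+b) on (0.72, 0.30) = 1.00
  ε | γ = min(1, a+b) on (0.72, 0.81) = 1.00
  (ε | ~δ) & (ε | γ) = max(0, a+b−1) on (1.00, 1.00) = 1.00
  → value = 1.0000
Under Gödel:
  ~δ = 1 − 0.70 = 0.30
  ε | ~δ = max(a, b) on (0.72, 0.30) = 0.72
  ε | γ = max(a, b) on (0.72, 0.81) = 0.81
  (ε | ~δ) & (ε | γ) = min(a, b) on (0.72, 0.81) = 0.72
  → value = 0.7200
|1.0000 − 0.7200| = 0.280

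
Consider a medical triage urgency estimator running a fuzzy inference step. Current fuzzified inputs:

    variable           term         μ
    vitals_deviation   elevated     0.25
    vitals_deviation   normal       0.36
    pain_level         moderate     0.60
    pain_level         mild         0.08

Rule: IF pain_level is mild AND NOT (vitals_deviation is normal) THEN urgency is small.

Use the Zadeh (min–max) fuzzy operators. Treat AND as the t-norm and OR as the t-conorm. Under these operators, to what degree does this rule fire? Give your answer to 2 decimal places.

0.08

firing strength: mild=0.08, ¬normal=1−0.36=0.64; AND[min(a, b)] → w = 0.08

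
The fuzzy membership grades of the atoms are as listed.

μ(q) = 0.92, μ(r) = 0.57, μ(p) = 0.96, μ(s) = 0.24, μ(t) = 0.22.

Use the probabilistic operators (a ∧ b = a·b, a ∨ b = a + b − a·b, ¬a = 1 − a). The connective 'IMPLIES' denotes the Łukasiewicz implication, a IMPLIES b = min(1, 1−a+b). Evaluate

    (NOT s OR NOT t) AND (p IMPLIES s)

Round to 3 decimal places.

0.265

NOT s = 1 − 0.2400 = 0.7600
NOT t = 1 − 0.2200 = 0.7800
NOT s OR NOT t = a + b − a·b on (0.7600, 0.7800) = 0.9472
p IMPLIES s  [Łukasiewicz: min(1, 1−a+b)] with a=0.9600, b=0.2400 → 0.2800
(NOT s OR NOT t) AND (p IMPLIES s) = a·b on (0.9472, 0.2800) = 0.2652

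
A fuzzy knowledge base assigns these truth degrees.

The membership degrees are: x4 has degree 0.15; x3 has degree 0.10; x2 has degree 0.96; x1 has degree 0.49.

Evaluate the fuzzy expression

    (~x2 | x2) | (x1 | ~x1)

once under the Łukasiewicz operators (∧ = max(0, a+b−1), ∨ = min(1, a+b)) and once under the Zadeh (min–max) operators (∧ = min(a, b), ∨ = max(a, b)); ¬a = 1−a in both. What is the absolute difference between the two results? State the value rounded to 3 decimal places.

Under Łukasiewicz:
  ~x2 = 1 − 0.96 = 0.04
  ~x2 | x2 = min(1, a+b) on (0.04, 0.96) = 1.00
  ~x1 = 1 − 0.49 = 0.51
  x1 | ~x1 = min(1, a+b) on (0.49, 0.51) = 1.00
  (~x2 | x2) | (x1 | ~x1) = min(1, a+b) on (1.00, 1.00) = 1.00
  → value = 1.0000
Under Zadeh (min–max):
  ~x2 = 1 − 0.96 = 0.04
  ~x2 | x2 = max(a, b) on (0.04, 0.96) = 0.96
  ~x1 = 1 − 0.49 = 0.51
  x1 | ~x1 = max(a, b) on (0.49, 0.51) = 0.51
  (~x2 | x2) | (x1 | ~x1) = max(a, b) on (0.96, 0.51) = 0.96
  → value = 0.9600
|1.0000 − 0.9600| = 0.040

0.040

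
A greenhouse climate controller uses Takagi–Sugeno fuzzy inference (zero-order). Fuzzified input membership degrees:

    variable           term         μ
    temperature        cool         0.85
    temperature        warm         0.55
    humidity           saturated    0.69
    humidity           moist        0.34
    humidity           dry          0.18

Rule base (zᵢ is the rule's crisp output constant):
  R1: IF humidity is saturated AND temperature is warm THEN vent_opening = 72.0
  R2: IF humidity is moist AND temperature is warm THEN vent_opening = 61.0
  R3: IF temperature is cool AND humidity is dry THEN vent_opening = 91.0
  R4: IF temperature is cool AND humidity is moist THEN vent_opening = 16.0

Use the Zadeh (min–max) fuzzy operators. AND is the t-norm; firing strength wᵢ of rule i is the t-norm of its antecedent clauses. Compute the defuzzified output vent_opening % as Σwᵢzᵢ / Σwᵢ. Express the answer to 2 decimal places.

58.27

R1 (z=72.0): saturated=0.69, warm=0.55; AND[min(a, b)] → w = 0.55
R2 (z=61.0): moist=0.34, warm=0.55; AND[min(a, b)] → w = 0.34
R3 (z=91.0): cool=0.85, dry=0.18; AND[min(a, b)] → w = 0.18
R4 (z=16.0): cool=0.85, moist=0.34; AND[min(a, b)] → w = 0.34
Weighted average = (0.55·72.0 + 0.34·61.0 + 0.18·91.0 + 0.34·16.0) / (0.55 + 0.34 + 0.18 + 0.34)
  = 82.1600 / 1.4100 = 58.27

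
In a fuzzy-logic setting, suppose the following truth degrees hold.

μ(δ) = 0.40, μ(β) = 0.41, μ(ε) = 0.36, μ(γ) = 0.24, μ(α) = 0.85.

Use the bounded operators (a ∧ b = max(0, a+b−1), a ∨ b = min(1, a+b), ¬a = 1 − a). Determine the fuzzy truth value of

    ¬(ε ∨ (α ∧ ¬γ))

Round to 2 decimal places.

0.03

¬γ = 1 − 0.24 = 0.76
α ∧ ¬γ = max(0, a+b−1) on (0.85, 0.76) = 0.61
ε ∨ (α ∧ ¬γ) = min(1, a+b) on (0.36, 0.61) = 0.97
¬(ε ∨ (α ∧ ¬γ)) = 1 − 0.97 = 0.03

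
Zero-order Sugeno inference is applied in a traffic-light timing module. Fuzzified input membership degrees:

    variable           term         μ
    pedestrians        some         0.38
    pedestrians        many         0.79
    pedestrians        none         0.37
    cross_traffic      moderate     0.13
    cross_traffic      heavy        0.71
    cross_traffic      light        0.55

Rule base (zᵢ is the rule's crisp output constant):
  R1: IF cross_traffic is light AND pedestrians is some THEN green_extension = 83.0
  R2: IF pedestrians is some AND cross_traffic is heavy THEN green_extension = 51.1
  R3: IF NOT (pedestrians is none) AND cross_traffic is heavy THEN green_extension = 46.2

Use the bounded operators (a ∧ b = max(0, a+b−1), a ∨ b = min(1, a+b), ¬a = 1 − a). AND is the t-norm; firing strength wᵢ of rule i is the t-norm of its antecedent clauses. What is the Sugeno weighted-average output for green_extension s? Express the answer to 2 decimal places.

R1 (z=83.0): light=0.55, some=0.38; AND[max(0, a+b−1)] → w = 0.00
R2 (z=51.1): some=0.38, heavy=0.71; AND[max(0, a+b−1)] → w = 0.09
R3 (z=46.2): ¬none=1−0.37=0.63, heavy=0.71; AND[max(0, a+b−1)] → w = 0.34
Weighted average = (0.00·83.0 + 0.09·51.1 + 0.34·46.2) / (0.00 + 0.09 + 0.34)
  = 20.3070 / 0.4300 = 47.23

47.23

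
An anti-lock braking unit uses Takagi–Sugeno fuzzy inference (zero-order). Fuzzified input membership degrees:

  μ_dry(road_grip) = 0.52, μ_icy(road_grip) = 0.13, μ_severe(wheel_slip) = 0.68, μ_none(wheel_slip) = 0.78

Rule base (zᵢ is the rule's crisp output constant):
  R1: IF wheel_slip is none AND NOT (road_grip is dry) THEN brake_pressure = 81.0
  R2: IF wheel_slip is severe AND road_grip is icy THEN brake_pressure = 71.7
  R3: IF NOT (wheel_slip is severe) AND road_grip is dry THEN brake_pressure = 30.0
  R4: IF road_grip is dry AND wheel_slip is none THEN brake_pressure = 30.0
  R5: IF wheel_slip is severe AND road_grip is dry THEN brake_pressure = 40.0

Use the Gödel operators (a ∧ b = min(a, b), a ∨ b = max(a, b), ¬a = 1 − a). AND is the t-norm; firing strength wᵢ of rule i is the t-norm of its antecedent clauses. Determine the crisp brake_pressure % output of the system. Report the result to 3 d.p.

R1 (z=81.0): none=0.78, ¬dry=1−0.52=0.48; AND[min(a, b)] → w = 0.48
R2 (z=71.7): severe=0.68, icy=0.13; AND[min(a, b)] → w = 0.13
R3 (z=30.0): ¬severe=1−0.68=0.32, dry=0.52; AND[min(a, b)] → w = 0.32
R4 (z=30.0): dry=0.52, none=0.78; AND[min(a, b)] → w = 0.52
R5 (z=40.0): severe=0.68, dry=0.52; AND[min(a, b)] → w = 0.52
Weighted average = (0.48·81.0 + 0.13·71.7 + 0.32·30.0 + 0.52·30.0 + 0.52·40.0) / (0.48 + 0.13 + 0.32 + 0.52 + 0.52)
  = 94.2010 / 1.9700 = 47.818

47.818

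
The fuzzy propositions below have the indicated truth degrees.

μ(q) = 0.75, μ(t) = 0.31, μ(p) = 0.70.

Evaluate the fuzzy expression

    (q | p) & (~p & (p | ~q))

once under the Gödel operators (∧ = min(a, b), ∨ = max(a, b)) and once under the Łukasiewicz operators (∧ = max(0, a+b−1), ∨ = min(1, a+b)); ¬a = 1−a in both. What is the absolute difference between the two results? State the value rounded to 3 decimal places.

Under Gödel:
  q | p = max(a, b) on (0.75, 0.70) = 0.75
  ~p = 1 − 0.70 = 0.30
  ~q = 1 − 0.75 = 0.25
  p | ~q = max(a, b) on (0.70, 0.25) = 0.70
  ~p & (p | ~q) = min(a, b) on (0.30, 0.70) = 0.30
  (q | p) & (~p & (p | ~q)) = min(a, b) on (0.75, 0.30) = 0.30
  → value = 0.3000
Under Łukasiewicz:
  q | p = min(1, a+b) on (0.75, 0.70) = 1.00
  ~p = 1 − 0.70 = 0.30
  ~q = 1 − 0.75 = 0.25
  p | ~q = min(1, a+b) on (0.70, 0.25) = 0.95
  ~p & (p | ~q) = max(0, a+b−1) on (0.30, 0.95) = 0.25
  (q | p) & (~p & (p | ~q)) = max(0, a+b−1) on (1.00, 0.25) = 0.25
  → value = 0.2500
|0.3000 − 0.2500| = 0.050

0.050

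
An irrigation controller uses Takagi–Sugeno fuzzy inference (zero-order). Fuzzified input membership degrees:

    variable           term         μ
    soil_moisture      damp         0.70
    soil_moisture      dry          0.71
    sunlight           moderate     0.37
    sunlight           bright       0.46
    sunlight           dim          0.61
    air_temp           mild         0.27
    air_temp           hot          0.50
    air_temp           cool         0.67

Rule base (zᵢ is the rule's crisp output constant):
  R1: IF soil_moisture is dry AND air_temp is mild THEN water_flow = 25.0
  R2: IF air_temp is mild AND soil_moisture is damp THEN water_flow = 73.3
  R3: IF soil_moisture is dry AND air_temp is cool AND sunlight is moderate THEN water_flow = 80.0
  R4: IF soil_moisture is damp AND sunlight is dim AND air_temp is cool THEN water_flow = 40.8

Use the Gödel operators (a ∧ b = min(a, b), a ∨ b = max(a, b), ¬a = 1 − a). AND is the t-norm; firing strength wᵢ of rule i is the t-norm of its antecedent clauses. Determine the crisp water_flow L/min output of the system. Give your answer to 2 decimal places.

R1 (z=25.0): dry=0.71, mild=0.27; AND[min(a, b)] → w = 0.27
R2 (z=73.3): mild=0.27, damp=0.70; AND[min(a, b)] → w = 0.27
R3 (z=80.0): dry=0.71, cool=0.67, moderate=0.37; AND[min(a, b)] → w = 0.37
R4 (z=40.8): damp=0.70, dim=0.61, cool=0.67; AND[min(a, b)] → w = 0.61
Weighted average = (0.27·25.0 + 0.27·73.3 + 0.37·80.0 + 0.61·40.8) / (0.27 + 0.27 + 0.37 + 0.61)
  = 81.0290 / 1.5200 = 53.31

53.31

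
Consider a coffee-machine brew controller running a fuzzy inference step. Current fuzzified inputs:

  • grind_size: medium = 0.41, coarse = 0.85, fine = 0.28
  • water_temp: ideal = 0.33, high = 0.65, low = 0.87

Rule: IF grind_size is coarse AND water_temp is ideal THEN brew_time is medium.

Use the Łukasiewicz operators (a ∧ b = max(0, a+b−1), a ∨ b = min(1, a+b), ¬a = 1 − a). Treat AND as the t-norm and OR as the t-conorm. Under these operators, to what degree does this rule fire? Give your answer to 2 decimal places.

0.18

firing strength: coarse=0.85, ideal=0.33; AND[max(0, a+b−1)] → w = 0.18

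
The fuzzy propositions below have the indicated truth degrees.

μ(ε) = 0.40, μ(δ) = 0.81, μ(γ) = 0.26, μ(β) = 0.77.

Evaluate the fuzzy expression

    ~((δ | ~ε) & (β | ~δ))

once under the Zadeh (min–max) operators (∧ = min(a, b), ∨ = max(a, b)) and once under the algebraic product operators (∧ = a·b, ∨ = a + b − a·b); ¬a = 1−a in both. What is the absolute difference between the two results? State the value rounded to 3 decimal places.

Under Zadeh (min–max):
  ~ε = 1 − 0.40 = 0.60
  δ | ~ε = max(a, b) on (0.81, 0.60) = 0.81
  ~δ = 1 − 0.81 = 0.19
  β | ~δ = max(a, b) on (0.77, 0.19) = 0.77
  (δ | ~ε) & (β | ~δ) = min(a, b) on (0.81, 0.77) = 0.77
  ~((δ | ~ε) & (β | ~δ)) = 1 − 0.77 = 0.23
  → value = 0.2300
Under algebraic product:
  ~ε = 1 − 0.4000 = 0.6000
  δ | ~ε = a + b − a·b on (0.8100, 0.6000) = 0.9240
  ~δ = 1 − 0.8100 = 0.1900
  β | ~δ = a + b − a·b on (0.7700, 0.1900) = 0.8137
  (δ | ~ε) & (β | ~δ) = a·b on (0.9240, 0.8137) = 0.7519
  ~((δ | ~ε) & (β | ~δ)) = 1 − 0.7519 = 0.2481
  → value = 0.2481
|0.2300 − 0.2481| = 0.018

0.018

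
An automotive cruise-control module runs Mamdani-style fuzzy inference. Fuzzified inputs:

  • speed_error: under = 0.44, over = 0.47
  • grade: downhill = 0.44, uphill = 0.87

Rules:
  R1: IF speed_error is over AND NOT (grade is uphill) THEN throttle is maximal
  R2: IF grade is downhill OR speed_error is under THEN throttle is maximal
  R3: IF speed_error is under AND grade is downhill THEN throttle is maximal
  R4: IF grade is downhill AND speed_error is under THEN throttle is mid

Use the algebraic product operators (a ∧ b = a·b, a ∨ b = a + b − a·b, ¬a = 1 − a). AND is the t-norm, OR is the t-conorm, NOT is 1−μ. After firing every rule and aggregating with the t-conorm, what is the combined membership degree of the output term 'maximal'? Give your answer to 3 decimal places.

R1: over=0.47, ¬uphill=1−0.87=0.13; AND[a·b] → w = 0.0611
R2: downhill=0.44, under=0.44; OR[a + b − a·b] → w = 0.6864
R3: under=0.44, downhill=0.44; AND[a·b] → w = 0.1936
R4: downhill=0.44, under=0.44; AND[a·b] → w = 0.1936
Rules with consequent 'maximal': {R1, R2, R3} → strengths 0.0611, 0.6864, 0.1936
Aggregate via t-conorm [a + b − a·b]: 0.7626

0.763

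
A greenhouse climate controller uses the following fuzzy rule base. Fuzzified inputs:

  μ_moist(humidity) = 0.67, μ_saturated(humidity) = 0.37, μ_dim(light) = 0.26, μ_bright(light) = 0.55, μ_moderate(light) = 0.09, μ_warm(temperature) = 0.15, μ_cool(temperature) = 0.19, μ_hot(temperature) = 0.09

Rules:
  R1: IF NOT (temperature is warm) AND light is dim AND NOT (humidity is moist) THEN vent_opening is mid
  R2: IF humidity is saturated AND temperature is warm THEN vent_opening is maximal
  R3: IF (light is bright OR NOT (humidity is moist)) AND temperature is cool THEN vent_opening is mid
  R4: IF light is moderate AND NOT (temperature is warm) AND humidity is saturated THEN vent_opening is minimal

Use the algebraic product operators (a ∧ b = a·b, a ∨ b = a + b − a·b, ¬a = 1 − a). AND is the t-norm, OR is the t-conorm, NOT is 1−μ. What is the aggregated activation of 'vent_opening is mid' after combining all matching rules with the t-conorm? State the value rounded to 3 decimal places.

0.196

R1: ¬warm=1−0.15=0.85, dim=0.26, ¬moist=1−0.67=0.33; AND[a·b] → w = 0.0729
R2: saturated=0.37, warm=0.15; AND[a·b] → w = 0.0555
R3: (bright=0.55 OR ¬moist=1−0.67=0.33) = 0.6985; AND[a·b] with cool=0.19 → w = 0.1327
R4: moderate=0.09, ¬warm=1−0.15=0.85, saturated=0.37; AND[a·b] → w = 0.0283
Rules with consequent 'mid': {R1, R3} → strengths 0.0729, 0.1327
Aggregate via t-conorm [a + b − a·b]: 0.1960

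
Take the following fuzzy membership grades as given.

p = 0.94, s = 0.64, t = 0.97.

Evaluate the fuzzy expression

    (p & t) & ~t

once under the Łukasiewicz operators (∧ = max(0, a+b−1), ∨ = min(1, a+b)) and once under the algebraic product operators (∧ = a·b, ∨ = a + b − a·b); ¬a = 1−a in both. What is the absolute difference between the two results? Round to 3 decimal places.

0.027

Under Łukasiewicz:
  p & t = max(0, a+b−1) on (0.94, 0.97) = 0.91
  ~t = 1 − 0.97 = 0.03
  (p & t) & ~t = max(0, a+b−1) on (0.91, 0.03) = 0.00
  → value = 0.0000
Under algebraic product:
  p & t = a·b on (0.9400, 0.9700) = 0.9118
  ~t = 1 − 0.9700 = 0.0300
  (p & t) & ~t = a·b on (0.9118, 0.0300) = 0.0274
  → value = 0.0274
|0.0000 − 0.0274| = 0.027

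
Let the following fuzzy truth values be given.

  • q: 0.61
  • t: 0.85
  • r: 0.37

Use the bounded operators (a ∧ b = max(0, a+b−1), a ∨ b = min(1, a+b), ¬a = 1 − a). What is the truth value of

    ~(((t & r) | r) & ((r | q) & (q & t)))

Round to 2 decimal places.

0.97

t & r = max(0, a+b−1) on (0.85, 0.37) = 0.22
(t & r) | r = min(1, a+b) on (0.22, 0.37) = 0.59
r | q = min(1, a+b) on (0.37, 0.61) = 0.98
q & t = max(0, a+b−1) on (0.61, 0.85) = 0.46
(r | q) & (q & t) = max(0, a+b−1) on (0.98, 0.46) = 0.44
((t & r) | r) & ((r | q) & (q & t)) = max(0, a+b−1) on (0.59, 0.44) = 0.03
~(((t & r) | r) & ((r | q) & (q & t))) = 1 − 0.03 = 0.97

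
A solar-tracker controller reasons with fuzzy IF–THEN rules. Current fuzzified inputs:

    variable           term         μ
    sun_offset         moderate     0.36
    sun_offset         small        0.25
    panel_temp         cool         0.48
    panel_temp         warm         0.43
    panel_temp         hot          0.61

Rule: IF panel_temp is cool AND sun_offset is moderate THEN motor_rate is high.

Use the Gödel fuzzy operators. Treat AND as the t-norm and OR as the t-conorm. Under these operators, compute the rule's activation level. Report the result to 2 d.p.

0.36

firing strength: cool=0.48, moderate=0.36; AND[min(a, b)] → w = 0.36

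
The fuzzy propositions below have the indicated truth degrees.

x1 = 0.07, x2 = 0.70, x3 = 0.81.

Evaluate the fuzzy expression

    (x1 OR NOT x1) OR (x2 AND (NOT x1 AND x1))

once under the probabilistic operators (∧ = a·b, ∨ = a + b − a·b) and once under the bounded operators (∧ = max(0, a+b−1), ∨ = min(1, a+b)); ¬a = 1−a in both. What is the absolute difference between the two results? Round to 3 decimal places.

0.062

Under probabilistic:
  NOT x1 = 1 − 0.0700 = 0.9300
  x1 OR NOT x1 = a + b − a·b on (0.0700, 0.9300) = 0.9349
  NOT x1 = 1 − 0.0700 = 0.9300
  NOT x1 AND x1 = a·b on (0.9300, 0.0700) = 0.0651
  x2 AND (NOT x1 AND x1) = a·b on (0.7000, 0.0651) = 0.0456
  (x1 OR NOT x1) OR (x2 AND (NOT x1 AND x1)) = a + b − a·b on (0.9349, 0.0456) = 0.9379
  → value = 0.9379
Under bounded:
  NOT x1 = 1 − 0.07 = 0.93
  x1 OR NOT x1 = min(1, a+b) on (0.07, 0.93) = 1.00
  NOT x1 = 1 − 0.07 = 0.93
  NOT x1 AND x1 = max(0, a+b−1) on (0.93, 0.07) = 0.00
  x2 AND (NOT x1 AND x1) = max(0, a+b−1) on (0.70, 0.00) = 0.00
  (x1 OR NOT x1) OR (x2 AND (NOT x1 AND x1)) = min(1, a+b) on (1.00, 0.00) = 1.00
  → value = 1.0000
|0.9379 − 1.0000| = 0.062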